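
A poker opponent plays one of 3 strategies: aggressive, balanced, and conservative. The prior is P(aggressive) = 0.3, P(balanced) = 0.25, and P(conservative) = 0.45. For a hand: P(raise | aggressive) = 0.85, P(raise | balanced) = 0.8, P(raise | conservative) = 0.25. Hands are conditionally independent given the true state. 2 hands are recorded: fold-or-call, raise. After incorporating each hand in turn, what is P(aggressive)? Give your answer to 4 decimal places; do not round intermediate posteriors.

After 'fold-or-call': normaliser = 0.15·0.3000 + 0.2·0.2500 + 0.75·0.4500; P(aggressive) ≈ 0.1040, P(balanced) ≈ 0.1156, P(conservative) ≈ 0.7803
After 'raise': normaliser = 0.85·0.1040 + 0.8·0.1156 + 0.25·0.7803; P(aggressive) ≈ 0.2352, P(balanced) ≈ 0.2460, P(conservative) ≈ 0.5188

0.2352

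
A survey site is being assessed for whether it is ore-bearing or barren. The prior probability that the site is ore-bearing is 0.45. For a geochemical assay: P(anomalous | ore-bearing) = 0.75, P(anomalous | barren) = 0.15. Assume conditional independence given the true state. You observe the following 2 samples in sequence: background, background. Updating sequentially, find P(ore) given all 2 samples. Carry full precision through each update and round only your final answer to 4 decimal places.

After 'background': P(ore) = 0.25·0.4500 / (0.25·0.4500 + 0.85·0.5500) ≈ 0.1940
After 'background': P(ore) = 0.25·0.1940 / (0.25·0.1940 + 0.85·0.8060) ≈ 0.0661

0.0661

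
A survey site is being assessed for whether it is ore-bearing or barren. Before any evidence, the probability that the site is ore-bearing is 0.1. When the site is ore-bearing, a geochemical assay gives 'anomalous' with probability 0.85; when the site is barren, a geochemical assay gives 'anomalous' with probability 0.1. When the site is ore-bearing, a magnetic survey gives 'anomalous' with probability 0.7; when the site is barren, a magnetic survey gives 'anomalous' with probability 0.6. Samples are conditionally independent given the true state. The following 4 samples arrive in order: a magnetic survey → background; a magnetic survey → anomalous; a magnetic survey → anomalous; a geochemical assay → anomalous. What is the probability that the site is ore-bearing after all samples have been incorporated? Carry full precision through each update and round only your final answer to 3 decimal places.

0.491

After a magnetic survey='background': P(ore) = 0.3·0.1000 / (0.3·0.1000 + 0.4·0.9000) ≈ 0.0769
After a magnetic survey='anomalous': P(ore) = 0.7·0.0769 / (0.7·0.0769 + 0.6·0.9231) ≈ 0.0886
After a magnetic survey='anomalous': P(ore) = 0.7·0.0886 / (0.7·0.0886 + 0.6·0.9114) ≈ 0.1019
After a geochemical assay='anomalous': P(ore) = 0.85·0.1019 / (0.85·0.1019 + 0.1·0.8981) ≈ 0.4909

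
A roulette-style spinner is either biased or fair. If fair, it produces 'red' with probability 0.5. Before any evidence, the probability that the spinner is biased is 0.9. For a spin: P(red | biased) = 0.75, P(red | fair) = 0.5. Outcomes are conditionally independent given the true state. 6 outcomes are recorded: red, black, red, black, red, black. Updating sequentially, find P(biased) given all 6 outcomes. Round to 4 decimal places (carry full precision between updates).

0.7915

Apply Bayes' rule sequentially, carrying P(biased) forward.
After 'red': P(biased) = 0.75·0.9000 / (0.75·0.9000 + 0.5·0.1000) ≈ 0.9310
After 'black': P(biased) = 0.25·0.9310 / (0.25·0.9310 + 0.5·0.0690) ≈ 0.8710
After 'red': P(biased) = 0.75·0.8710 / (0.75·0.8710 + 0.5·0.1290) ≈ 0.9101
After 'black': P(biased) = 0.25·0.9101 / (0.25·0.9101 + 0.5·0.0899) ≈ 0.8351
After 'red': P(biased) = 0.75·0.8351 / (0.75·0.8351 + 0.5·0.1649) ≈ 0.8836
After 'black': P(biased) = 0.25·0.8836 / (0.25·0.8836 + 0.5·0.1164) ≈ 0.7915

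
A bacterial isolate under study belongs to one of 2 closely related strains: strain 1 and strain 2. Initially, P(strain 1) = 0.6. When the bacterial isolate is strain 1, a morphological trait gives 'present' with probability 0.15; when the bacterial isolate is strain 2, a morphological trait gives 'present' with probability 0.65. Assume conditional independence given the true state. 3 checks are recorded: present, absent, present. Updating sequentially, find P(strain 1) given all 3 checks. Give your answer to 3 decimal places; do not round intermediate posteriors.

0.162

After 'present': P(strain 1) = 0.15·0.6000 / (0.15·0.6000 + 0.65·0.4000) ≈ 0.2571
After 'absent': P(strain 1) = 0.85·0.2571 / (0.85·0.2571 + 0.35·0.7429) ≈ 0.4567
After 'present': P(strain 1) = 0.15·0.4567 / (0.15·0.4567 + 0.65·0.5433) ≈ 0.1625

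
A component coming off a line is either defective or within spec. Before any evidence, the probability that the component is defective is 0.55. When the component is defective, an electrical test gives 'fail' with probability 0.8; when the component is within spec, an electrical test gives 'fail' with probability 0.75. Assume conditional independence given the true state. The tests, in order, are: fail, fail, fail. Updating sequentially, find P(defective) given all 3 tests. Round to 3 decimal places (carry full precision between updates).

After 'fail': P(defective) = 0.8·0.5500 / (0.8·0.5500 + 0.75·0.4500) ≈ 0.5659
After 'fail': P(defective) = 0.8·0.5659 / (0.8·0.5659 + 0.75·0.4341) ≈ 0.5817
After 'fail': P(defective) = 0.8·0.5817 / (0.8·0.5817 + 0.75·0.4183) ≈ 0.5973

0.597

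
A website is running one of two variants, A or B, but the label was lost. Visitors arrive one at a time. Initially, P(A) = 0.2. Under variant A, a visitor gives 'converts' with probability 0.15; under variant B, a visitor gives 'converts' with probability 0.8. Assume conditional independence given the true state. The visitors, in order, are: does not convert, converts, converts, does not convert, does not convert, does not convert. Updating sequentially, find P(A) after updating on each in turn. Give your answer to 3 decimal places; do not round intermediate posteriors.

Apply Bayes' rule sequentially, carrying P(A) forward.
After 'does not convert': P(A) = 0.85·0.2000 / (0.85·0.2000 + 0.2·0.8000) ≈ 0.5152
After 'converts': P(A) = 0.15·0.5152 / (0.15·0.5152 + 0.8·0.4848) ≈ 0.1661
After 'converts': P(A) = 0.15·0.1661 / (0.15·0.1661 + 0.8·0.8339) ≈ 0.0360
After 'does not convert': P(A) = 0.85·0.0360 / (0.85·0.0360 + 0.2·0.9640) ≈ 0.1370
After 'does not convert': P(A) = 0.85·0.1370 / (0.85·0.1370 + 0.2·0.8630) ≈ 0.4029
After 'does not convert': P(A) = 0.85·0.4029 / (0.85·0.4029 + 0.2·0.5971) ≈ 0.7414

0.741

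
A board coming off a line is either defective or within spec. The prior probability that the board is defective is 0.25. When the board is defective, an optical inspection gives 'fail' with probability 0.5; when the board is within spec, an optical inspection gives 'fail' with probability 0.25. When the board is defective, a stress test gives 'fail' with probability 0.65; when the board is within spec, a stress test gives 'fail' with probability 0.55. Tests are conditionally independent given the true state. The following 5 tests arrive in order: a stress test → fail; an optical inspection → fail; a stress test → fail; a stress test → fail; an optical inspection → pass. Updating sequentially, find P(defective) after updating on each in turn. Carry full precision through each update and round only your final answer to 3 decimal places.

0.423

After a stress test='fail': P(defective) = 0.65·0.2500 / (0.65·0.2500 + 0.55·0.7500) ≈ 0.2826
After an optical inspection='fail': P(defective) = 0.5·0.2826 / (0.5·0.2826 + 0.25·0.7174) ≈ 0.4407
After a stress test='fail': P(defective) = 0.65·0.4407 / (0.65·0.4407 + 0.55·0.5593) ≈ 0.4822
After a stress test='fail': P(defective) = 0.65·0.4822 / (0.65·0.4822 + 0.55·0.5178) ≈ 0.5239
After an optical inspection='pass': P(defective) = 0.5·0.5239 / (0.5·0.5239 + 0.75·0.4761) ≈ 0.4232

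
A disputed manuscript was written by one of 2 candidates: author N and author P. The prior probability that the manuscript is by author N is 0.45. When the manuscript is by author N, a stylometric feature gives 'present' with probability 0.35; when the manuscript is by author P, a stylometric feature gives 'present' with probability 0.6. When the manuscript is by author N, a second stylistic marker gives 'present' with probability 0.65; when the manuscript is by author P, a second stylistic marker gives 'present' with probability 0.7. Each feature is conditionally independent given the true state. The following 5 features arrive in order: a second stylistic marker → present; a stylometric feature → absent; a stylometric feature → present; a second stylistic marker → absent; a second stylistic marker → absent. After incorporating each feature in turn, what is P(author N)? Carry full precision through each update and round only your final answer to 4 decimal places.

0.4950

After a second stylistic marker='present': P(author N) = 0.65·0.4500 / (0.65·0.4500 + 0.7·0.5500) ≈ 0.4317
After a stylometric feature='absent': P(author N) = 0.65·0.4317 / (0.65·0.4317 + 0.4·0.5683) ≈ 0.5525
After a stylometric feature='present': P(author N) = 0.35·0.5525 / (0.35·0.5525 + 0.6·0.4475) ≈ 0.4187
After a second stylistic marker='absent': P(author N) = 0.35·0.4187 / (0.35·0.4187 + 0.3·0.5813) ≈ 0.4566
After a second stylistic marker='absent': P(author N) = 0.35·0.4566 / (0.35·0.4566 + 0.3·0.5434) ≈ 0.4950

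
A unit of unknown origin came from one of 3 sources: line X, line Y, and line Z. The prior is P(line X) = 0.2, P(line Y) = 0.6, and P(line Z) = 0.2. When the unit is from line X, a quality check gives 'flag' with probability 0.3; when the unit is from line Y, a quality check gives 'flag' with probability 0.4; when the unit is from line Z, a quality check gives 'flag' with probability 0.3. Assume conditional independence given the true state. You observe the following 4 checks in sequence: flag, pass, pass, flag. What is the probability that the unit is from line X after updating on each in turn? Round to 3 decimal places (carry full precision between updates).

0.169

After 'flag': normaliser = 0.3·0.2000 + 0.4·0.6000 + 0.3·0.2000; P(line X) ≈ 0.1667, P(line Y) ≈ 0.6667, P(line Z) ≈ 0.1667
After 'pass': normaliser = 0.7·0.1667 + 0.6·0.6667 + 0.7·0.1667; P(line X) ≈ 0.1842, P(line Y) ≈ 0.6316, P(line Z) ≈ 0.1842
After 'pass': normaliser = 0.7·0.1842 + 0.6·0.6316 + 0.7·0.1842; P(line X) ≈ 0.2025, P(line Y) ≈ 0.5950, P(line Z) ≈ 0.2025
After 'flag': normaliser = 0.3·0.2025 + 0.4·0.5950 + 0.3·0.2025; P(line X) ≈ 0.1690, P(line Y) ≈ 0.6621, P(line Z) ≈ 0.1690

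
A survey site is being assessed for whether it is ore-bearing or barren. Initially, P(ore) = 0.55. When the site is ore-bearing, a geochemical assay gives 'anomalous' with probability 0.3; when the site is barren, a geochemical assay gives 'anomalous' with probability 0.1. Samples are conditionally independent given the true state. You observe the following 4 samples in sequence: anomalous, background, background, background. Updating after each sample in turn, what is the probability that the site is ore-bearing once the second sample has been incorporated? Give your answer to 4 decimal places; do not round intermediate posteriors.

0.7404

After 'anomalous': P(ore) = 0.3·0.5500 / (0.3·0.5500 + 0.1·0.4500) ≈ 0.7857
After 'background': P(ore) = 0.7·0.7857 / (0.7·0.7857 + 0.9·0.2143) ≈ 0.7404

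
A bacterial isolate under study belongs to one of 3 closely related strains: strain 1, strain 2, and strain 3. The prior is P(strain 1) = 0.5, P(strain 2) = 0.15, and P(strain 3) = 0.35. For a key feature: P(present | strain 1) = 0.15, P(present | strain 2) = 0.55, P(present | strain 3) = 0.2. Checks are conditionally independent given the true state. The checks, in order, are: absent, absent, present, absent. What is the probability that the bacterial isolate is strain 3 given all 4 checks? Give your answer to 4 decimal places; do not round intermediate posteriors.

0.4008

After 'absent': normaliser = 0.85·0.5000 + 0.45·0.1500 + 0.8·0.3500; P(strain 1) ≈ 0.5502, P(strain 2) ≈ 0.0874, P(strain 3) ≈ 0.3625
After 'absent': normaliser = 0.85·0.5502 + 0.45·0.0874 + 0.8·0.3625; P(strain 1) ≈ 0.5868, P(strain 2) ≈ 0.0493, P(strain 3) ≈ 0.3639
After 'present': normaliser = 0.15·0.5868 + 0.55·0.0493 + 0.2·0.3639; P(strain 1) ≈ 0.4684, P(strain 2) ≈ 0.1444, P(strain 3) ≈ 0.3872
After 'absent': normaliser = 0.85·0.4684 + 0.45·0.1444 + 0.8·0.3872; P(strain 1) ≈ 0.5151, P(strain 2) ≈ 0.0841, P(strain 3) ≈ 0.4008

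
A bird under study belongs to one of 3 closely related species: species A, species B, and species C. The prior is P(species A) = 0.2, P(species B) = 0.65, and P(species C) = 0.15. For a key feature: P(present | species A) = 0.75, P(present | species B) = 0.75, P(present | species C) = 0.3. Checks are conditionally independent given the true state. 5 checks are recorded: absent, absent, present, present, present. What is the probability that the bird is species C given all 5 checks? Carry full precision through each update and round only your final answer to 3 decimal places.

0.081

After 'absent': normaliser = 0.25·0.2000 + 0.25·0.6500 + 0.7·0.1500; P(species A) ≈ 0.1575, P(species B) ≈ 0.5118, P(species C) ≈ 0.3307
After 'absent': normaliser = 0.25·0.1575 + 0.25·0.5118 + 0.7·0.3307; P(species A) ≈ 0.0987, P(species B) ≈ 0.3208, P(species C) ≈ 0.5805
After 'present': normaliser = 0.75·0.0987 + 0.75·0.3208 + 0.3·0.5805; P(species A) ≈ 0.1515, P(species B) ≈ 0.4923, P(species C) ≈ 0.3563
After 'present': normaliser = 0.75·0.1515 + 0.75·0.4923 + 0.3·0.3563; P(species A) ≈ 0.1926, P(species B) ≈ 0.6261, P(species C) ≈ 0.1812
After 'present': normaliser = 0.75·0.1926 + 0.75·0.6261 + 0.3·0.1812; P(species A) ≈ 0.2162, P(species B) ≈ 0.7025, P(species C) ≈ 0.0813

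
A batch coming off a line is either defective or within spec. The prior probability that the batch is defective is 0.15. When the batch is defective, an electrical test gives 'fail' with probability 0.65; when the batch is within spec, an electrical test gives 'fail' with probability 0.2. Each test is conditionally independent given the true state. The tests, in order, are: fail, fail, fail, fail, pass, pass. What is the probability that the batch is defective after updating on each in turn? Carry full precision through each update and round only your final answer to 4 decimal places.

0.7903

After 'fail': P(defective) = 0.65·0.1500 / (0.65·0.1500 + 0.2·0.8500) ≈ 0.3645
After 'fail': P(defective) = 0.65·0.3645 / (0.65·0.3645 + 0.2·0.6355) ≈ 0.6508
After 'fail': P(defective) = 0.65·0.6508 / (0.65·0.6508 + 0.2·0.3492) ≈ 0.8583
After 'fail': P(defective) = 0.65·0.8583 / (0.65·0.8583 + 0.2·0.1417) ≈ 0.9517
After 'pass': P(defective) = 0.35·0.9517 / (0.35·0.9517 + 0.8·0.0483) ≈ 0.8960
After 'pass': P(defective) = 0.35·0.8960 / (0.35·0.8960 + 0.8·0.1040) ≈ 0.7903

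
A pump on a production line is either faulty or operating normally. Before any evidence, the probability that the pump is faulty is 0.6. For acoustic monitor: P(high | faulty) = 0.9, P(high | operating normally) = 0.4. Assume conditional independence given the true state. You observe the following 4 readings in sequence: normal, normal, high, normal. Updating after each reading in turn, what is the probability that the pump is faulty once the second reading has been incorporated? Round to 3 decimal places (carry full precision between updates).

0.040

After 'normal': P(faulty) = 0.1·0.6000 / (0.1·0.6000 + 0.6·0.4000) ≈ 0.2000
After 'normal': P(faulty) = 0.1·0.2000 / (0.1·0.2000 + 0.6·0.8000) ≈ 0.0400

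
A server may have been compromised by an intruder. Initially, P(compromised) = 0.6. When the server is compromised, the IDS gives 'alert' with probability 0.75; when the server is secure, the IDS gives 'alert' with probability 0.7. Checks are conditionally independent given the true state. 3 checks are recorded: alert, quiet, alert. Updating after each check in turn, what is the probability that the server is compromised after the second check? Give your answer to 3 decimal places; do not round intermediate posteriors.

0.573

Each posterior becomes the prior for the next update.
After 'alert': P(compromised) = 0.75·0.6000 / (0.75·0.6000 + 0.7·0.4000) ≈ 0.6164
After 'quiet': P(compromised) = 0.25·0.6164 / (0.25·0.6164 + 0.3·0.3836) ≈ 0.5725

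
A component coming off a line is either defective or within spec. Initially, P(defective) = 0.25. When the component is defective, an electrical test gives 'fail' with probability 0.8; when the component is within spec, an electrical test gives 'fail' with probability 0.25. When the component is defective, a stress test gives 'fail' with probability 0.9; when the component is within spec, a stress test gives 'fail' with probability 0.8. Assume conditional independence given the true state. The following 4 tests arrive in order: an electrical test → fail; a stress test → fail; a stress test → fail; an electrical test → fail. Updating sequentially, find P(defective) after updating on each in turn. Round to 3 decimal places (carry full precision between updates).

After an electrical test='fail': P(defective) = 0.8·0.2500 / (0.8·0.2500 + 0.25·0.7500) ≈ 0.5161
After a stress test='fail': P(defective) = 0.9·0.5161 / (0.9·0.5161 + 0.8·0.4839) ≈ 0.5455
After a stress test='fail': P(defective) = 0.9·0.5455 / (0.9·0.5455 + 0.8·0.4545) ≈ 0.5745
After an electrical test='fail': P(defective) = 0.8·0.5745 / (0.8·0.5745 + 0.25·0.4255) ≈ 0.8120

0.812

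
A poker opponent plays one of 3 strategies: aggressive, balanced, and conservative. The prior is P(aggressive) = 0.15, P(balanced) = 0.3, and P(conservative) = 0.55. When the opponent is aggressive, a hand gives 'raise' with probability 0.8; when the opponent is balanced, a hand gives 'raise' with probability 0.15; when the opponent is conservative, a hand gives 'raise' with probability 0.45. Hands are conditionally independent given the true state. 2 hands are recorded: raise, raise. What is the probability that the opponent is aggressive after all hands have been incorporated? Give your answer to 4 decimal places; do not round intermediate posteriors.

After 'raise': normaliser = 0.8·0.1500 + 0.15·0.3000 + 0.45·0.5500; P(aggressive) ≈ 0.2909, P(balanced) ≈ 0.1091, P(conservative) ≈ 0.6000
After 'raise': normaliser = 0.8·0.2909 + 0.15·0.1091 + 0.45·0.6000; P(aggressive) ≈ 0.4483, P(balanced) ≈ 0.0315, P(conservative) ≈ 0.5201

0.4483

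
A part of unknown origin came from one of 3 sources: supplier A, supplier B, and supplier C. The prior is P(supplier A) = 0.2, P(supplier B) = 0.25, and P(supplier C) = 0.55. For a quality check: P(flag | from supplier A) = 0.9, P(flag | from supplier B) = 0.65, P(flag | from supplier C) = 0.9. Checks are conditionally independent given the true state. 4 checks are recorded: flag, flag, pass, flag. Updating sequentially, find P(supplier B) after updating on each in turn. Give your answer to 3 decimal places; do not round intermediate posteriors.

0.305

After 'flag': normaliser = 0.9·0.2000 + 0.65·0.2500 + 0.9·0.5500; P(supplier A) ≈ 0.2149, P(supplier B) ≈ 0.1940, P(supplier C) ≈ 0.5910
After 'flag': normaliser = 0.9·0.2149 + 0.65·0.1940 + 0.9·0.5910; P(supplier A) ≈ 0.2272, P(supplier B) ≈ 0.1481, P(supplier C) ≈ 0.6247
After 'pass': normaliser = 0.1·0.2272 + 0.35·0.1481 + 0.1·0.6247; P(supplier A) ≈ 0.1658, P(supplier B) ≈ 0.3783, P(supplier C) ≈ 0.4559
After 'flag': normaliser = 0.9·0.1658 + 0.65·0.3783 + 0.9·0.4559; P(supplier A) ≈ 0.1852, P(supplier B) ≈ 0.3053, P(supplier C) ≈ 0.5094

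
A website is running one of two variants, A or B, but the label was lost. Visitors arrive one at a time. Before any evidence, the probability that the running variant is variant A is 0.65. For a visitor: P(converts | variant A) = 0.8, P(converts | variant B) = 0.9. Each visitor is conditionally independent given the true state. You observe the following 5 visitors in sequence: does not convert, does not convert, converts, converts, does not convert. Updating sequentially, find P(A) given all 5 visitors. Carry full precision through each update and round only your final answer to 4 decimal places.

After 'does not convert': P(A) = 0.2·0.6500 / (0.2·0.6500 + 0.1·0.3500) ≈ 0.7879
After 'does not convert': P(A) = 0.2·0.7879 / (0.2·0.7879 + 0.1·0.2121) ≈ 0.8814
After 'converts': P(A) = 0.8·0.8814 / (0.8·0.8814 + 0.9·0.1186) ≈ 0.8685
After 'converts': P(A) = 0.8·0.8685 / (0.8·0.8685 + 0.9·0.1315) ≈ 0.8544
After 'does not convert': P(A) = 0.2·0.8544 / (0.2·0.8544 + 0.1·0.1456) ≈ 0.9215

0.9215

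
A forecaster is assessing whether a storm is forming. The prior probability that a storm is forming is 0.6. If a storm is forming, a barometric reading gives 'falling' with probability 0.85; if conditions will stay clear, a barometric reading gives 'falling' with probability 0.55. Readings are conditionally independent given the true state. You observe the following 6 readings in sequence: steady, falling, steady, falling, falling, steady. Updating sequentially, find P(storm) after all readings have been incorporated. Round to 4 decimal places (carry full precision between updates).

After 'steady': P(storm) = 0.15·0.6000 / (0.15·0.6000 + 0.45·0.4000) ≈ 0.3333
After 'falling': P(storm) = 0.85·0.3333 / (0.85·0.3333 + 0.55·0.6667) ≈ 0.4359
After 'steady': P(storm) = 0.15·0.4359 / (0.15·0.4359 + 0.45·0.5641) ≈ 0.2048
After 'falling': P(storm) = 0.85·0.2048 / (0.85·0.2048 + 0.55·0.7952) ≈ 0.2847
After 'falling': P(storm) = 0.85·0.2847 / (0.85·0.2847 + 0.55·0.7153) ≈ 0.3809
After 'steady': P(storm) = 0.15·0.3809 / (0.15·0.3809 + 0.45·0.6191) ≈ 0.1702

0.1702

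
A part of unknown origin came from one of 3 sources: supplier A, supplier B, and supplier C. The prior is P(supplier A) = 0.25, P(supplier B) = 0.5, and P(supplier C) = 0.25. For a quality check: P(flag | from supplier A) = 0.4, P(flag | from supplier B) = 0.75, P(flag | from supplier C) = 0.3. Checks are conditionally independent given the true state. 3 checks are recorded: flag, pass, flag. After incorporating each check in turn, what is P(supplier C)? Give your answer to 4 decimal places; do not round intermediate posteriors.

After 'flag': normaliser = 0.4·0.2500 + 0.75·0.5000 + 0.3·0.2500; P(supplier A) ≈ 0.1818, P(supplier B) ≈ 0.6818, P(supplier C) ≈ 0.1364
After 'pass': normaliser = 0.6·0.1818 + 0.25·0.6818 + 0.7·0.1364; P(supplier A) ≈ 0.2909, P(supplier B) ≈ 0.4545, P(supplier C) ≈ 0.2545
After 'flag': normaliser = 0.4·0.2909 + 0.75·0.4545 + 0.3·0.2545; P(supplier A) ≈ 0.2181, P(supplier B) ≈ 0.6388, P(supplier C) ≈ 0.1431

0.1431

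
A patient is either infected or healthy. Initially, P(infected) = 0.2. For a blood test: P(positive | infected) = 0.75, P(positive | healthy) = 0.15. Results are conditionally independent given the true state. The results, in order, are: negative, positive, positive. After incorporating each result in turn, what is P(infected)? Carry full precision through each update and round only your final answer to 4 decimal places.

After 'negative': P(infected) = 0.25·0.2000 / (0.25·0.2000 + 0.85·0.8000) ≈ 0.0685
After 'positive': P(infected) = 0.75·0.0685 / (0.75·0.0685 + 0.15·0.9315) ≈ 0.2688
After 'positive': P(infected) = 0.75·0.2688 / (0.75·0.2688 + 0.15·0.7312) ≈ 0.6477

0.6477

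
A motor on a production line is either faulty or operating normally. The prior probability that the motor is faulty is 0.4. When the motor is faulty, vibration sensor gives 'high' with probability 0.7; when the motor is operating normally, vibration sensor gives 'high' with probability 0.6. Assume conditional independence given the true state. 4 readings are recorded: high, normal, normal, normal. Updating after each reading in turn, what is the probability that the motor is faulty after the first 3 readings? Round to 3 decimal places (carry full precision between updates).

0.304

After 'high': P(faulty) = 0.7·0.4000 / (0.7·0.4000 + 0.6·0.6000) ≈ 0.4375
After 'normal': P(faulty) = 0.3·0.4375 / (0.3·0.4375 + 0.4·0.5625) ≈ 0.3684
After 'normal': P(faulty) = 0.3·0.3684 / (0.3·0.3684 + 0.4·0.6316) ≈ 0.3043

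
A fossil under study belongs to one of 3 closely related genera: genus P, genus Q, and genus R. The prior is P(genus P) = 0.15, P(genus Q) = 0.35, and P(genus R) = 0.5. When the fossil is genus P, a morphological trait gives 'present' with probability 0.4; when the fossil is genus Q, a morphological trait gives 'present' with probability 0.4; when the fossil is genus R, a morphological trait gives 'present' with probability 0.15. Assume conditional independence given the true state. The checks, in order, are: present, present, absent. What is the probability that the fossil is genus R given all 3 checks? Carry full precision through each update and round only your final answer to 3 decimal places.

Each posterior becomes the prior for the next update.
After 'present': normaliser = 0.4·0.1500 + 0.4·0.3500 + 0.15·0.5000; P(genus P) ≈ 0.2182, P(genus Q) ≈ 0.5091, P(genus R) ≈ 0.2727
After 'present': normaliser = 0.4·0.2182 + 0.4·0.5091 + 0.15·0.2727; P(genus P) ≈ 0.2630, P(genus Q) ≈ 0.6137, P(genus R) ≈ 0.1233
After 'absent': normaliser = 0.6·0.2630 + 0.6·0.6137 + 0.85·0.1233; P(genus P) ≈ 0.2502, P(genus Q) ≈ 0.5837, P(genus R) ≈ 0.1661

0.166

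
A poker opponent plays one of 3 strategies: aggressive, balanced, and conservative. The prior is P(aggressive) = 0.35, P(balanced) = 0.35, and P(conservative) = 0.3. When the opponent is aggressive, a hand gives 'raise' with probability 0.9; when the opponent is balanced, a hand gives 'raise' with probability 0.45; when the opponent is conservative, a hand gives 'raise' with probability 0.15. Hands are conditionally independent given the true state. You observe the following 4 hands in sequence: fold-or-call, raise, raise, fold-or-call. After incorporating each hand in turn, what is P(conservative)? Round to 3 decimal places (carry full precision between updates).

Apply Bayes' rule sequentially, carrying P(conservative) forward.
After 'fold-or-call': normaliser = 0.1·0.3500 + 0.55·0.3500 + 0.85·0.3000; P(aggressive) ≈ 0.0725, P(balanced) ≈ 0.3990, P(conservative) ≈ 0.5285
After 'raise': normaliser = 0.9·0.0725 + 0.45·0.3990 + 0.15·0.5285; P(aggressive) ≈ 0.2014, P(balanced) ≈ 0.5540, P(conservative) ≈ 0.2446
After 'raise': normaliser = 0.9·0.2014 + 0.45·0.5540 + 0.15·0.2446; P(aggressive) ≈ 0.3880, P(balanced) ≈ 0.5335, P(conservative) ≈ 0.0785
After 'fold-or-call': normaliser = 0.1·0.3880 + 0.55·0.5335 + 0.85·0.0785; P(aggressive) ≈ 0.0973, P(balanced) ≈ 0.7355, P(conservative) ≈ 0.1673

0.167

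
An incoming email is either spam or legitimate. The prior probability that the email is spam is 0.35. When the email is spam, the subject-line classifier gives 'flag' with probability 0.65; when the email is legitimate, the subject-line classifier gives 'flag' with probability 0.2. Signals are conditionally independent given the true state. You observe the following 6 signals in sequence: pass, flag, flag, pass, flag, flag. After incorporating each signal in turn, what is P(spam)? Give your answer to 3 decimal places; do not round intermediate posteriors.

After 'pass': P(spam) = 0.35·0.3500 / (0.35·0.3500 + 0.8·0.6500) ≈ 0.1907
After 'flag': P(spam) = 0.65·0.1907 / (0.65·0.1907 + 0.2·0.8093) ≈ 0.4336
After 'flag': P(spam) = 0.65·0.4336 / (0.65·0.4336 + 0.2·0.5664) ≈ 0.7133
After 'pass': P(spam) = 0.35·0.7133 / (0.35·0.7133 + 0.8·0.2867) ≈ 0.5212
After 'flag': P(spam) = 0.65·0.5212 / (0.65·0.5212 + 0.2·0.4788) ≈ 0.7796
After 'flag': P(spam) = 0.65·0.7796 / (0.65·0.7796 + 0.2·0.2204) ≈ 0.9200

0.920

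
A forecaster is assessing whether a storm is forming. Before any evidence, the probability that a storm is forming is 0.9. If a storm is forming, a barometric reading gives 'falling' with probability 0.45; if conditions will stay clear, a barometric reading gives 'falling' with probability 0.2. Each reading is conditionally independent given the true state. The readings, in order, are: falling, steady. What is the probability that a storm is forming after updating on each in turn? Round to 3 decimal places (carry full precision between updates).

0.933

After 'falling': P(storm) = 0.45·0.9000 / (0.45·0.9000 + 0.2·0.1000) ≈ 0.9529
After 'steady': P(storm) = 0.55·0.9529 / (0.55·0.9529 + 0.8·0.0471) ≈ 0.9330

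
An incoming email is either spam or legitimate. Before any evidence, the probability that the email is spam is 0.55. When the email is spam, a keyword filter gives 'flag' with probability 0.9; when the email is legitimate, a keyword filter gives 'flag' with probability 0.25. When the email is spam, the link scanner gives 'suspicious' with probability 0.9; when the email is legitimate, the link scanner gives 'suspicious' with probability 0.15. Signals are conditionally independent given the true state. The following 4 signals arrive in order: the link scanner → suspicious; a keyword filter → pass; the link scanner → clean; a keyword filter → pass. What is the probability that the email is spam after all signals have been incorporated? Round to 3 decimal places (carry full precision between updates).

After the link scanner='suspicious': P(spam) = 0.9·0.5500 / (0.9·0.5500 + 0.15·0.4500) ≈ 0.8800
After a keyword filter='pass': P(spam) = 0.1·0.8800 / (0.1·0.8800 + 0.75·0.1200) ≈ 0.4944
After the link scanner='clean': P(spam) = 0.1·0.4944 / (0.1·0.4944 + 0.85·0.5056) ≈ 0.1032
After a keyword filter='pass': P(spam) = 0.1·0.1032 / (0.1·0.1032 + 0.75·0.8968) ≈ 0.0151

0.015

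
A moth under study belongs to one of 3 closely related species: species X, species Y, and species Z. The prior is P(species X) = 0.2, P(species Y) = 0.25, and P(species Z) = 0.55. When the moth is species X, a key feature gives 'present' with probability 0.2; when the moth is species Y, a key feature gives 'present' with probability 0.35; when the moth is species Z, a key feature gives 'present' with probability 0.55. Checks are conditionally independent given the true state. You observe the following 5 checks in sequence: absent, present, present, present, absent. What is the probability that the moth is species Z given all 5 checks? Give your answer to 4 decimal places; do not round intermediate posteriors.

After 'absent': normaliser = 0.8·0.2000 + 0.65·0.2500 + 0.45·0.5500; P(species X) ≈ 0.2807, P(species Y) ≈ 0.2851, P(species Z) ≈ 0.4342
After 'present': normaliser = 0.2·0.2807 + 0.35·0.2851 + 0.55·0.4342; P(species X) ≈ 0.1422, P(species Y) ≈ 0.2528, P(species Z) ≈ 0.6050
After 'present': normaliser = 0.2·0.1422 + 0.35·0.2528 + 0.55·0.6050; P(species X) ≈ 0.0633, P(species Y) ≈ 0.1968, P(species Z) ≈ 0.7400
After 'present': normaliser = 0.2·0.0633 + 0.35·0.1968 + 0.55·0.7400; P(species X) ≈ 0.0259, P(species Y) ≈ 0.1410, P(species Z) ≈ 0.8331
After 'absent': normaliser = 0.8·0.0259 + 0.65·0.1410 + 0.45·0.8331; P(species X) ≈ 0.0425, P(species Y) ≈ 0.1880, P(species Z) ≈ 0.7694

0.7694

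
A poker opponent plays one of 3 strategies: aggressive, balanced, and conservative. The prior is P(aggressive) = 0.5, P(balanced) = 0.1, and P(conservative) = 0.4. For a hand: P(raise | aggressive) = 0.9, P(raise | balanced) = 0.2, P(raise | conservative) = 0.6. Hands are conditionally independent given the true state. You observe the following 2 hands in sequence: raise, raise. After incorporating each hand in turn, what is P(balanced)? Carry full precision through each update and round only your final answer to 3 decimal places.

0.007

After 'raise': normaliser = 0.9·0.5000 + 0.2·0.1000 + 0.6·0.4000; P(aggressive) ≈ 0.6338, P(balanced) ≈ 0.0282, P(conservative) ≈ 0.3380
After 'raise': normaliser = 0.9·0.6338 + 0.2·0.0282 + 0.6·0.3380; P(aggressive) ≈ 0.7324, P(balanced) ≈ 0.0072, P(conservative) ≈ 0.2604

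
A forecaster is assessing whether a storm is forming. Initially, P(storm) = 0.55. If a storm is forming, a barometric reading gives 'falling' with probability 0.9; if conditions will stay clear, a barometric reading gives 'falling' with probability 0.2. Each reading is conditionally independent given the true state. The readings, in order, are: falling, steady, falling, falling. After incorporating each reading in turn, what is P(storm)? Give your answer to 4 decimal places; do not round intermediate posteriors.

After 'falling': P(storm) = 0.9·0.5500 / (0.9·0.5500 + 0.2·0.4500) ≈ 0.8462
After 'steady': P(storm) = 0.1·0.8462 / (0.1·0.8462 + 0.8·0.1538) ≈ 0.4074
After 'falling': P(storm) = 0.9·0.4074 / (0.9·0.4074 + 0.2·0.5926) ≈ 0.7557
After 'falling': P(storm) = 0.9·0.7557 / (0.9·0.7557 + 0.2·0.2443) ≈ 0.9330

0.9330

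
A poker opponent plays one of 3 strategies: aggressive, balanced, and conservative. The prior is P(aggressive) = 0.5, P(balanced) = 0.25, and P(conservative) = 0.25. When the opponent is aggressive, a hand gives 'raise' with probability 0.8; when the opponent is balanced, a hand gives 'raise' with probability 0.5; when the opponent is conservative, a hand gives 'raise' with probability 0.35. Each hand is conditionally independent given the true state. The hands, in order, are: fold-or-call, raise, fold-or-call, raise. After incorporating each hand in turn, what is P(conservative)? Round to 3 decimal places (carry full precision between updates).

After 'fold-or-call': normaliser = 0.2·0.5000 + 0.5·0.2500 + 0.65·0.2500; P(aggressive) ≈ 0.2581, P(balanced) ≈ 0.3226, P(conservative) ≈ 0.4194
After 'raise': normaliser = 0.8·0.2581 + 0.5·0.3226 + 0.35·0.4194; P(aggressive) ≈ 0.4013, P(balanced) ≈ 0.3135, P(conservative) ≈ 0.2853
After 'fold-or-call': normaliser = 0.2·0.4013 + 0.5·0.3135 + 0.65·0.2853; P(aggressive) ≈ 0.1900, P(balanced) ≈ 0.3711, P(conservative) ≈ 0.4390
After 'raise': normaliser = 0.8·0.1900 + 0.5·0.3711 + 0.35·0.4390; P(aggressive) ≈ 0.3094, P(balanced) ≈ 0.3777, P(conservative) ≈ 0.3128

0.313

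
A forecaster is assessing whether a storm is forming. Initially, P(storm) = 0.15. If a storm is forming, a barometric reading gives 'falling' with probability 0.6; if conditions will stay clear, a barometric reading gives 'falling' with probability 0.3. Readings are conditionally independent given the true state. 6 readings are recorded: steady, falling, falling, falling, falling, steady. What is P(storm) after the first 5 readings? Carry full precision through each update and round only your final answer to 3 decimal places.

After 'steady': P(storm) = 0.4·0.1500 / (0.4·0.1500 + 0.7·0.8500) ≈ 0.0916
After 'falling': P(storm) = 0.6·0.0916 / (0.6·0.0916 + 0.3·0.9084) ≈ 0.1678
After 'falling': P(storm) = 0.6·0.1678 / (0.6·0.1678 + 0.3·0.8322) ≈ 0.2874
After 'falling': P(storm) = 0.6·0.2874 / (0.6·0.2874 + 0.3·0.7126) ≈ 0.4465
After 'falling': P(storm) = 0.6·0.4465 / (0.6·0.4465 + 0.3·0.5535) ≈ 0.6174

0.617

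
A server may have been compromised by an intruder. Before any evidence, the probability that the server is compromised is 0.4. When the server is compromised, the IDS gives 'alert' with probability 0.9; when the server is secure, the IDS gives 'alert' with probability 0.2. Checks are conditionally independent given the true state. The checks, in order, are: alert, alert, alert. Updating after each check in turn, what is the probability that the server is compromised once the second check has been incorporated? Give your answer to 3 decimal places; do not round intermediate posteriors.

After 'alert': P(compromised) = 0.9·0.4000 / (0.9·0.4000 + 0.2·0.6000) ≈ 0.7500
After 'alert': P(compromised) = 0.9·0.7500 / (0.9·0.7500 + 0.2·0.2500) ≈ 0.9310

0.931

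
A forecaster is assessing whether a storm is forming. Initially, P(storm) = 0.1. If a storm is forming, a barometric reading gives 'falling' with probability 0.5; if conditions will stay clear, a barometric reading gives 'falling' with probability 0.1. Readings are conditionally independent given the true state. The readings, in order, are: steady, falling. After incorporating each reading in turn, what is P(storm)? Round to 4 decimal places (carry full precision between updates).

After 'steady': P(storm) = 0.5·0.1000 / (0.5·0.1000 + 0.9·0.9000) ≈ 0.0581
After 'falling': P(storm) = 0.5·0.0581 / (0.5·0.0581 + 0.1·0.9419) ≈ 0.2358

0.2358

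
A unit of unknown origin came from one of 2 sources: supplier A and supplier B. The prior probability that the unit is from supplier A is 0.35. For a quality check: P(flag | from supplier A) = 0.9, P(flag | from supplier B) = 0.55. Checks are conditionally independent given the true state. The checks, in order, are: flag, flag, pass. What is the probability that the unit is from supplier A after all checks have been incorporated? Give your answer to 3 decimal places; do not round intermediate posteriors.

After 'flag': P(supplier A) = 0.9·0.3500 / (0.9·0.3500 + 0.55·0.6500) ≈ 0.4684
After 'flag': P(supplier A) = 0.9·0.4684 / (0.9·0.4684 + 0.55·0.5316) ≈ 0.5905
After 'pass': P(supplier A) = 0.1·0.5905 / (0.1·0.5905 + 0.45·0.4095) ≈ 0.2427

0.243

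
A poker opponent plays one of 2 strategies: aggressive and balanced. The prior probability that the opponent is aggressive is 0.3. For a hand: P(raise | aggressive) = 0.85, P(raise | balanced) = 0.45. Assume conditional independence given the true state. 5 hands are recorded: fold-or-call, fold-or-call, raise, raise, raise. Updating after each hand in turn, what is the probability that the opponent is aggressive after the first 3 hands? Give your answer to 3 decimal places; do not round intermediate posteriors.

0.057

Apply Bayes' rule sequentially, carrying P(aggressive) forward.
After 'fold-or-call': P(aggressive) = 0.15·0.3000 / (0.15·0.3000 + 0.55·0.7000) ≈ 0.1047
After 'fold-or-call': P(aggressive) = 0.15·0.1047 / (0.15·0.1047 + 0.55·0.8953) ≈ 0.0309
After 'raise': P(aggressive) = 0.85·0.0309 / (0.85·0.0309 + 0.45·0.9691) ≈ 0.0568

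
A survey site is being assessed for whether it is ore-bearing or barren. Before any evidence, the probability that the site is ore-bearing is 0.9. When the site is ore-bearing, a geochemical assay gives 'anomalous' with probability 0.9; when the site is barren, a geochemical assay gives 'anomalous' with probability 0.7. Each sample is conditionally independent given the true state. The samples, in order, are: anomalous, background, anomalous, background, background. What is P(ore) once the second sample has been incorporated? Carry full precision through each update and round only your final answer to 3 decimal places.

0.794

After 'anomalous': P(ore) = 0.9·0.9000 / (0.9·0.9000 + 0.7·0.1000) ≈ 0.9205
After 'background': P(ore) = 0.1·0.9205 / (0.1·0.9205 + 0.3·0.0795) ≈ 0.7941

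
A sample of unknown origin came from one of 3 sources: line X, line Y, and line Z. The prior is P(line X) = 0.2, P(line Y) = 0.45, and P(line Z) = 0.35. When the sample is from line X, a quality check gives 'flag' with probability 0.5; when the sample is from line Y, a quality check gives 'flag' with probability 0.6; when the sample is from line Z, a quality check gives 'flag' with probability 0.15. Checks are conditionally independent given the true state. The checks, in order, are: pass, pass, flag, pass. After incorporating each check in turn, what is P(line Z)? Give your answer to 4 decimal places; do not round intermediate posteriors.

After 'pass': normaliser = 0.5·0.2000 + 0.4·0.4500 + 0.85·0.3500; P(line X) ≈ 0.1732, P(line Y) ≈ 0.3117, P(line Z) ≈ 0.5152
After 'pass': normaliser = 0.5·0.1732 + 0.4·0.3117 + 0.85·0.5152; P(line X) ≈ 0.1334, P(line Y) ≈ 0.1921, P(line Z) ≈ 0.6746
After 'flag': normaliser = 0.5·0.1334 + 0.6·0.1921 + 0.15·0.6746; P(line X) ≈ 0.2356, P(line Y) ≈ 0.4070, P(line Z) ≈ 0.3574
After 'pass': normaliser = 0.5·0.2356 + 0.4·0.4070 + 0.85·0.3574; P(line X) ≈ 0.2015, P(line Y) ≈ 0.2786, P(line Z) ≈ 0.5198

0.5198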